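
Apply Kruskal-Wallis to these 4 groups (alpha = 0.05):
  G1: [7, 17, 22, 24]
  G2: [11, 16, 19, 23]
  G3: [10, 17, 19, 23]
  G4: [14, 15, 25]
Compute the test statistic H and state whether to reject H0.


Step 1: Combine all N = 15 observations and assign midranks.
sorted (value, group, rank): (7,G1,1), (10,G3,2), (11,G2,3), (14,G4,4), (15,G4,5), (16,G2,6), (17,G1,7.5), (17,G3,7.5), (19,G2,9.5), (19,G3,9.5), (22,G1,11), (23,G2,12.5), (23,G3,12.5), (24,G1,14), (25,G4,15)
Step 2: Sum ranks within each group.
R_1 = 33.5 (n_1 = 4)
R_2 = 31 (n_2 = 4)
R_3 = 31.5 (n_3 = 4)
R_4 = 24 (n_4 = 3)
Step 3: H = 12/(N(N+1)) * sum(R_i^2/n_i) - 3(N+1)
     = 12/(15*16) * (33.5^2/4 + 31^2/4 + 31.5^2/4 + 24^2/3) - 3*16
     = 0.050000 * 960.875 - 48
     = 0.043750.
Step 4: Ties present; correction factor C = 1 - 18/(15^3 - 15) = 0.994643. Corrected H = 0.043750 / 0.994643 = 0.043986.
Step 5: Under H0, H ~ chi^2(3); p-value = 0.997579.
Step 6: alpha = 0.05. fail to reject H0.

H = 0.0440, df = 3, p = 0.997579, fail to reject H0.


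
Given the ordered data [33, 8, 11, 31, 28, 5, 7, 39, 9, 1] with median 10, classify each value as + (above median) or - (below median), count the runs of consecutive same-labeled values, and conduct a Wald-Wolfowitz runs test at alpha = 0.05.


Step 1: Compute median = 10; label A = above, B = below.
Labels in order: ABAAABBABB  (n_A = 5, n_B = 5)
Step 2: Count runs R = 6.
Step 3: Under H0 (random ordering), E[R] = 2*n_A*n_B/(n_A+n_B) + 1 = 2*5*5/10 + 1 = 6.0000.
        Var[R] = 2*n_A*n_B*(2*n_A*n_B - n_A - n_B) / ((n_A+n_B)^2 * (n_A+n_B-1)) = 2000/900 = 2.2222.
        SD[R] = 1.4907.
Step 4: R = E[R], so z = 0 with no continuity correction.
Step 5: Two-sided p-value via normal approximation = 2*(1 - Phi(|z|)) = 1.000000.
Step 6: alpha = 0.05. fail to reject H0.

R = 6, z = 0.0000, p = 1.000000, fail to reject H0.


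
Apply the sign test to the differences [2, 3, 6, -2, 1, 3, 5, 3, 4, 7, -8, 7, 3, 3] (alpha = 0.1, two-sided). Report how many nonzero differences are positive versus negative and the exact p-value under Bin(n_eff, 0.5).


Step 1: Discard zero differences. Original n = 14; n_eff = number of nonzero differences = 14.
Nonzero differences (with sign): +2, +3, +6, -2, +1, +3, +5, +3, +4, +7, -8, +7, +3, +3
Step 2: Count signs: positive = 12, negative = 2.
Step 3: Under H0: P(positive) = 0.5, so the number of positives S ~ Bin(14, 0.5).
Step 4: Two-sided exact p-value = sum of Bin(14,0.5) probabilities at or below the observed probability = 0.012939.
Step 5: alpha = 0.1. reject H0.

n_eff = 14, pos = 12, neg = 2, p = 0.012939, reject H0.


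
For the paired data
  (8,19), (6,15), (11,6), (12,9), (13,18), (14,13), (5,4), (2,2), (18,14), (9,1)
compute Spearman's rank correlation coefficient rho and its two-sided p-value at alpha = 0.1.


Step 1: Rank x and y separately (midranks; no ties here).
rank(x): 8->4, 6->3, 11->6, 12->7, 13->8, 14->9, 5->2, 2->1, 18->10, 9->5
rank(y): 19->10, 15->8, 6->4, 9->5, 18->9, 13->6, 4->3, 2->2, 14->7, 1->1
Step 2: d_i = R_x(i) - R_y(i); compute d_i^2.
  (4-10)^2=36, (3-8)^2=25, (6-4)^2=4, (7-5)^2=4, (8-9)^2=1, (9-6)^2=9, (2-3)^2=1, (1-2)^2=1, (10-7)^2=9, (5-1)^2=16
sum(d^2) = 106.
Step 3: rho = 1 - 6*106 / (10*(10^2 - 1)) = 1 - 636/990 = 0.357576.
Step 4: Under H0, t = rho * sqrt((n-2)/(1-rho^2)) = 1.0830 ~ t(8).
Step 5: Two-sided p-value from the t-distribution with 8 df = 0.310376.
Step 6: alpha = 0.1. fail to reject H0.

rho = 0.3576, p = 0.310376, fail to reject H0 at alpha = 0.1.


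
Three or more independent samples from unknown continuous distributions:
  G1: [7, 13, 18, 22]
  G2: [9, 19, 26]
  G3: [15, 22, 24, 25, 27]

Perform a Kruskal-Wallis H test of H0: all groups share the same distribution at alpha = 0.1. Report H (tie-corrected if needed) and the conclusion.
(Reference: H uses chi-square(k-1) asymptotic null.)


Step 1: Combine all N = 12 observations and assign midranks.
sorted (value, group, rank): (7,G1,1), (9,G2,2), (13,G1,3), (15,G3,4), (18,G1,5), (19,G2,6), (22,G1,7.5), (22,G3,7.5), (24,G3,9), (25,G3,10), (26,G2,11), (27,G3,12)
Step 2: Sum ranks within each group.
R_1 = 16.5 (n_1 = 4)
R_2 = 19 (n_2 = 3)
R_3 = 42.5 (n_3 = 5)
Step 3: H = 12/(N(N+1)) * sum(R_i^2/n_i) - 3(N+1)
     = 12/(12*13) * (16.5^2/4 + 19^2/3 + 42.5^2/5) - 3*13
     = 0.076923 * 549.646 - 39
     = 3.280449.
Step 4: Ties present; correction factor C = 1 - 6/(12^3 - 12) = 0.996503. Corrected H = 3.280449 / 0.996503 = 3.291959.
Step 5: Under H0, H ~ chi^2(2); p-value = 0.192824.
Step 6: alpha = 0.1. fail to reject H0.

H = 3.2920, df = 2, p = 0.192824, fail to reject H0.


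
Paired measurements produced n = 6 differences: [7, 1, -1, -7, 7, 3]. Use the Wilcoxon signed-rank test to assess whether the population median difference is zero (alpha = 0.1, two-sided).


Step 1: Drop any zero differences (none here) and take |d_i|.
|d| = [7, 1, 1, 7, 7, 3]
Step 2: Midrank |d_i| (ties get averaged ranks).
ranks: |7|->5, |1|->1.5, |1|->1.5, |7|->5, |7|->5, |3|->3
Step 3: Attach original signs; sum ranks with positive sign and with negative sign.
W+ = 5 + 1.5 + 5 + 3 = 14.5
W- = 1.5 + 5 = 6.5
(Check: W+ + W- = 21 should equal n(n+1)/2 = 21.)
Step 4: Test statistic W = min(W+, W-) = 6.5.
Step 5: Ties in |d|, so use the tie-corrected normal approximation.
        E[W] = n(n+1)/4 = 6*7/4 = 10.5.
        Tie groups: |d|=1 (t=2), |d|=7 (t=3); sum(t^3 - t) = 30.
        Var[W] = n(n+1)(2n+1)/24 - sum(t^3-t)/48 = 546/24 - 30/48 = 22.125.
        z = (W - E[W]) / sqrt(Var[W]) = (6.5 - 10.5) / 4.7037 = -0.8504.
        Two-sided p = 2*Phi(z) = 0.395108.
Step 6: alpha = 0.1. fail to reject H0.

W+ = 14.5, W- = 6.5, W = min = 6.5, p = 0.395108, fail to reject H0.


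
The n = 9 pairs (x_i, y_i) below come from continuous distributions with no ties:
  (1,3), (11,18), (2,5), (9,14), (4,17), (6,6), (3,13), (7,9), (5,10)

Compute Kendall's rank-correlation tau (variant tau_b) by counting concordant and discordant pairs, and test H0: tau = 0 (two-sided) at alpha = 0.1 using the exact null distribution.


Step 1: Enumerate the 36 unordered pairs (i,j) with i<j and classify each by sign(x_j-x_i) * sign(y_j-y_i).
  (1,2):dx=+10,dy=+15->C; (1,3):dx=+1,dy=+2->C; (1,4):dx=+8,dy=+11->C; (1,5):dx=+3,dy=+14->C
  (1,6):dx=+5,dy=+3->C; (1,7):dx=+2,dy=+10->C; (1,8):dx=+6,dy=+6->C; (1,9):dx=+4,dy=+7->C
  (2,3):dx=-9,dy=-13->C; (2,4):dx=-2,dy=-4->C; (2,5):dx=-7,dy=-1->C; (2,6):dx=-5,dy=-12->C
  (2,7):dx=-8,dy=-5->C; (2,8):dx=-4,dy=-9->C; (2,9):dx=-6,dy=-8->C; (3,4):dx=+7,dy=+9->C
  (3,5):dx=+2,dy=+12->C; (3,6):dx=+4,dy=+1->C; (3,7):dx=+1,dy=+8->C; (3,8):dx=+5,dy=+4->C
  (3,9):dx=+3,dy=+5->C; (4,5):dx=-5,dy=+3->D; (4,6):dx=-3,dy=-8->C; (4,7):dx=-6,dy=-1->C
  (4,8):dx=-2,dy=-5->C; (4,9):dx=-4,dy=-4->C; (5,6):dx=+2,dy=-11->D; (5,7):dx=-1,dy=-4->C
  (5,8):dx=+3,dy=-8->D; (5,9):dx=+1,dy=-7->D; (6,7):dx=-3,dy=+7->D; (6,8):dx=+1,dy=+3->C
  (6,9):dx=-1,dy=+4->D; (7,8):dx=+4,dy=-4->D; (7,9):dx=+2,dy=-3->D; (8,9):dx=-2,dy=+1->D
Step 2: C = 27, D = 9, total pairs = 36.
Step 3: tau = (C - D)/(n(n-1)/2) = (27 - 9)/36 = 0.500000.
Step 4: Exact two-sided p-value (enumerate n! = 362880 permutations of y under H0): p = 0.075176.
Step 5: alpha = 0.1. reject H0.

tau_b = 0.5000 (C=27, D=9), p = 0.075176, reject H0.


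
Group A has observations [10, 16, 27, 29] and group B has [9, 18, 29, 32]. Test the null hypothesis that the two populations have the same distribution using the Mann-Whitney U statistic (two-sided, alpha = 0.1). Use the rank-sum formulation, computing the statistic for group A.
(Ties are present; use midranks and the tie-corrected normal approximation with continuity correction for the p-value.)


Step 1: Combine and sort all 8 observations; assign midranks.
sorted (value, group): (9,Y), (10,X), (16,X), (18,Y), (27,X), (29,X), (29,Y), (32,Y)
ranks: 9->1, 10->2, 16->3, 18->4, 27->5, 29->6.5, 29->6.5, 32->8
Step 2: Rank sum for X: R1 = 2 + 3 + 5 + 6.5 = 16.5.
Step 3: U_X = R1 - n1(n1+1)/2 = 16.5 - 4*5/2 = 16.5 - 10 = 6.5.
       U_Y = n1*n2 - U_X = 16 - 6.5 = 9.5.
Step 4: Ties are present, so use the tie-corrected normal approximation (with continuity correction) for the p-value.
Step 5: p-value = 0.771503; compare to alpha = 0.1. fail to reject H0.

U_X = 6.5, p = 0.771503, fail to reject H0 at alpha = 0.1.


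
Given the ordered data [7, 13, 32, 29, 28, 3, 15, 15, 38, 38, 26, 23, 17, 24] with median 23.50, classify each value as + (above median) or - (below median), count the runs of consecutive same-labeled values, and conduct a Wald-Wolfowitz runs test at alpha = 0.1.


Step 1: Compute median = 23.50; label A = above, B = below.
Labels in order: BBAAABBBAAABBA  (n_A = 7, n_B = 7)
Step 2: Count runs R = 6.
Step 3: Under H0 (random ordering), E[R] = 2*n_A*n_B/(n_A+n_B) + 1 = 2*7*7/14 + 1 = 8.0000.
        Var[R] = 2*n_A*n_B*(2*n_A*n_B - n_A - n_B) / ((n_A+n_B)^2 * (n_A+n_B-1)) = 8232/2548 = 3.2308.
        SD[R] = 1.7974.
Step 4: Continuity-corrected z = (R + 0.5 - E[R]) / SD[R] = (6 + 0.5 - 8.0000) / 1.7974 = -0.8345.
Step 5: Two-sided p-value via normal approximation = 2*(1 - Phi(|z|)) = 0.403986.
Step 6: alpha = 0.1. fail to reject H0.

R = 6, z = -0.8345, p = 0.403986, fail to reject H0.


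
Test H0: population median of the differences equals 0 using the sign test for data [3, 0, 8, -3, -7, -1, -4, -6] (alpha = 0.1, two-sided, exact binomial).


Step 1: Discard zero differences. Original n = 8; n_eff = number of nonzero differences = 7.
Nonzero differences (with sign): +3, +8, -3, -7, -1, -4, -6
Step 2: Count signs: positive = 2, negative = 5.
Step 3: Under H0: P(positive) = 0.5, so the number of positives S ~ Bin(7, 0.5).
Step 4: Two-sided exact p-value = sum of Bin(7,0.5) probabilities at or below the observed probability = 0.453125.
Step 5: alpha = 0.1. fail to reject H0.

n_eff = 7, pos = 2, neg = 5, p = 0.453125, fail to reject H0.


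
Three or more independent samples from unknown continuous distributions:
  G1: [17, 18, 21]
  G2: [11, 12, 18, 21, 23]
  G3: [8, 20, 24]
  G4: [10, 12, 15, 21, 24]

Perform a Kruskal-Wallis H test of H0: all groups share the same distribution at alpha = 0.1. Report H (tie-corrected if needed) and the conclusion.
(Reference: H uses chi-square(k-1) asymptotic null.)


Step 1: Combine all N = 16 observations and assign midranks.
sorted (value, group, rank): (8,G3,1), (10,G4,2), (11,G2,3), (12,G2,4.5), (12,G4,4.5), (15,G4,6), (17,G1,7), (18,G1,8.5), (18,G2,8.5), (20,G3,10), (21,G1,12), (21,G2,12), (21,G4,12), (23,G2,14), (24,G3,15.5), (24,G4,15.5)
Step 2: Sum ranks within each group.
R_1 = 27.5 (n_1 = 3)
R_2 = 42 (n_2 = 5)
R_3 = 26.5 (n_3 = 3)
R_4 = 40 (n_4 = 5)
Step 3: H = 12/(N(N+1)) * sum(R_i^2/n_i) - 3(N+1)
     = 12/(16*17) * (27.5^2/3 + 42^2/5 + 26.5^2/3 + 40^2/5) - 3*17
     = 0.044118 * 1158.97 - 51
     = 0.130882.
Step 4: Ties present; correction factor C = 1 - 42/(16^3 - 16) = 0.989706. Corrected H = 0.130882 / 0.989706 = 0.132244.
Step 5: Under H0, H ~ chi^2(3); p-value = 0.987705.
Step 6: alpha = 0.1. fail to reject H0.

H = 0.1322, df = 3, p = 0.987705, fail to reject H0.


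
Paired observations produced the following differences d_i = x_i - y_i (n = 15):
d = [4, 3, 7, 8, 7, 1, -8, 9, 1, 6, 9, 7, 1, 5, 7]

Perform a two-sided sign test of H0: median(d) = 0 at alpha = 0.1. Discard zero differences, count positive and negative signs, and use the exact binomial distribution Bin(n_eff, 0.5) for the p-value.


Step 1: Discard zero differences. Original n = 15; n_eff = number of nonzero differences = 15.
Nonzero differences (with sign): +4, +3, +7, +8, +7, +1, -8, +9, +1, +6, +9, +7, +1, +5, +7
Step 2: Count signs: positive = 14, negative = 1.
Step 3: Under H0: P(positive) = 0.5, so the number of positives S ~ Bin(15, 0.5).
Step 4: Two-sided exact p-value = sum of Bin(15,0.5) probabilities at or below the observed probability = 0.000977.
Step 5: alpha = 0.1. reject H0.

n_eff = 15, pos = 14, neg = 1, p = 0.000977, reject H0.


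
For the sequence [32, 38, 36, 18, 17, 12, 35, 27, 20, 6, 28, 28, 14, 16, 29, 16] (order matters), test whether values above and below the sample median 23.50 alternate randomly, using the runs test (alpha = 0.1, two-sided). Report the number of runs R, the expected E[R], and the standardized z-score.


Step 1: Compute median = 23.50; label A = above, B = below.
Labels in order: AAABBBAABBAABBAB  (n_A = 8, n_B = 8)
Step 2: Count runs R = 8.
Step 3: Under H0 (random ordering), E[R] = 2*n_A*n_B/(n_A+n_B) + 1 = 2*8*8/16 + 1 = 9.0000.
        Var[R] = 2*n_A*n_B*(2*n_A*n_B - n_A - n_B) / ((n_A+n_B)^2 * (n_A+n_B-1)) = 14336/3840 = 3.7333.
        SD[R] = 1.9322.
Step 4: Continuity-corrected z = (R + 0.5 - E[R]) / SD[R] = (8 + 0.5 - 9.0000) / 1.9322 = -0.2588.
Step 5: Two-sided p-value via normal approximation = 2*(1 - Phi(|z|)) = 0.795809.
Step 6: alpha = 0.1. fail to reject H0.

R = 8, z = -0.2588, p = 0.795809, fail to reject H0.


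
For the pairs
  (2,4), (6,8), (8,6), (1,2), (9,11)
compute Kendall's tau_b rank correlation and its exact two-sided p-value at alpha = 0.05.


Step 1: Enumerate the 10 unordered pairs (i,j) with i<j and classify each by sign(x_j-x_i) * sign(y_j-y_i).
  (1,2):dx=+4,dy=+4->C; (1,3):dx=+6,dy=+2->C; (1,4):dx=-1,dy=-2->C; (1,5):dx=+7,dy=+7->C
  (2,3):dx=+2,dy=-2->D; (2,4):dx=-5,dy=-6->C; (2,5):dx=+3,dy=+3->C; (3,4):dx=-7,dy=-4->C
  (3,5):dx=+1,dy=+5->C; (4,5):dx=+8,dy=+9->C
Step 2: C = 9, D = 1, total pairs = 10.
Step 3: tau = (C - D)/(n(n-1)/2) = (9 - 1)/10 = 0.800000.
Step 4: Exact two-sided p-value (enumerate n! = 120 permutations of y under H0): p = 0.083333.
Step 5: alpha = 0.05. fail to reject H0.

tau_b = 0.8000 (C=9, D=1), p = 0.083333, fail to reject H0.


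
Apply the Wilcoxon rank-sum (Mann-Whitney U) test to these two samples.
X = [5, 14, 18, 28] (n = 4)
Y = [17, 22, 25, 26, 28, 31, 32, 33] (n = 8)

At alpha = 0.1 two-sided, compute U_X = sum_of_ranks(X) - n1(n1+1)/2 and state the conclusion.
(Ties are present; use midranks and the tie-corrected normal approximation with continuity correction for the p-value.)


Step 1: Combine and sort all 12 observations; assign midranks.
sorted (value, group): (5,X), (14,X), (17,Y), (18,X), (22,Y), (25,Y), (26,Y), (28,X), (28,Y), (31,Y), (32,Y), (33,Y)
ranks: 5->1, 14->2, 17->3, 18->4, 22->5, 25->6, 26->7, 28->8.5, 28->8.5, 31->10, 32->11, 33->12
Step 2: Rank sum for X: R1 = 1 + 2 + 4 + 8.5 = 15.5.
Step 3: U_X = R1 - n1(n1+1)/2 = 15.5 - 4*5/2 = 15.5 - 10 = 5.5.
       U_Y = n1*n2 - U_X = 32 - 5.5 = 26.5.
Step 4: Ties are present, so use the tie-corrected normal approximation (with continuity correction) for the p-value.
Step 5: p-value = 0.088869; compare to alpha = 0.1. reject H0.

U_X = 5.5, p = 0.088869, reject H0 at alpha = 0.1.


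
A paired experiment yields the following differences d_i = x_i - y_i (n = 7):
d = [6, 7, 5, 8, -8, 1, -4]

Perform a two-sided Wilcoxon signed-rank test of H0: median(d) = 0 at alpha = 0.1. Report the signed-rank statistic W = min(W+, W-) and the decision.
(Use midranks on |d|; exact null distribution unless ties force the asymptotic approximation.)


Step 1: Drop any zero differences (none here) and take |d_i|.
|d| = [6, 7, 5, 8, 8, 1, 4]
Step 2: Midrank |d_i| (ties get averaged ranks).
ranks: |6|->4, |7|->5, |5|->3, |8|->6.5, |8|->6.5, |1|->1, |4|->2
Step 3: Attach original signs; sum ranks with positive sign and with negative sign.
W+ = 4 + 5 + 3 + 6.5 + 1 = 19.5
W- = 6.5 + 2 = 8.5
(Check: W+ + W- = 28 should equal n(n+1)/2 = 28.)
Step 4: Test statistic W = min(W+, W-) = 8.5.
Step 5: Ties in |d|, so use the tie-corrected normal approximation.
        E[W] = n(n+1)/4 = 7*8/4 = 14.
        Tie groups: |d|=8 (t=2); sum(t^3 - t) = 6.
        Var[W] = n(n+1)(2n+1)/24 - sum(t^3-t)/48 = 840/24 - 6/48 = 34.875.
        z = (W - E[W]) / sqrt(Var[W]) = (8.5 - 14) / 5.9055 = -0.9313.
        Two-sided p = 2*Phi(z) = 0.351681.
Step 6: alpha = 0.1. fail to reject H0.

W+ = 19.5, W- = 8.5, W = min = 8.5, p = 0.351681, fail to reject H0.


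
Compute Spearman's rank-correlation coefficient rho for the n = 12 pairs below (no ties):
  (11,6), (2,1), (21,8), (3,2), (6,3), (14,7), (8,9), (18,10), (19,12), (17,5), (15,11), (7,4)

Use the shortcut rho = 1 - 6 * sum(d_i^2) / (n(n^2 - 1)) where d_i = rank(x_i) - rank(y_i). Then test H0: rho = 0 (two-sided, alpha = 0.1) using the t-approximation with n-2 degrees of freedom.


Step 1: Rank x and y separately (midranks; no ties here).
rank(x): 11->6, 2->1, 21->12, 3->2, 6->3, 14->7, 8->5, 18->10, 19->11, 17->9, 15->8, 7->4
rank(y): 6->6, 1->1, 8->8, 2->2, 3->3, 7->7, 9->9, 10->10, 12->12, 5->5, 11->11, 4->4
Step 2: d_i = R_x(i) - R_y(i); compute d_i^2.
  (6-6)^2=0, (1-1)^2=0, (12-8)^2=16, (2-2)^2=0, (3-3)^2=0, (7-7)^2=0, (5-9)^2=16, (10-10)^2=0, (11-12)^2=1, (9-5)^2=16, (8-11)^2=9, (4-4)^2=0
sum(d^2) = 58.
Step 3: rho = 1 - 6*58 / (12*(12^2 - 1)) = 1 - 348/1716 = 0.797203.
Step 4: Under H0, t = rho * sqrt((n-2)/(1-rho^2)) = 4.1758 ~ t(10).
Step 5: Two-sided p-value from the t-distribution with 10 df = 0.001900.
Step 6: alpha = 0.1. reject H0.

rho = 0.7972, p = 0.001900, reject H0 at alpha = 0.1.


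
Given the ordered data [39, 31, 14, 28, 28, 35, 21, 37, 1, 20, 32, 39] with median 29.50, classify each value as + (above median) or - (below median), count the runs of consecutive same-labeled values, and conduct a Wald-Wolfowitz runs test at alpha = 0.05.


Step 1: Compute median = 29.50; label A = above, B = below.
Labels in order: AABBBABABBAA  (n_A = 6, n_B = 6)
Step 2: Count runs R = 7.
Step 3: Under H0 (random ordering), E[R] = 2*n_A*n_B/(n_A+n_B) + 1 = 2*6*6/12 + 1 = 7.0000.
        Var[R] = 2*n_A*n_B*(2*n_A*n_B - n_A - n_B) / ((n_A+n_B)^2 * (n_A+n_B-1)) = 4320/1584 = 2.7273.
        SD[R] = 1.6514.
Step 4: R = E[R], so z = 0 with no continuity correction.
Step 5: Two-sided p-value via normal approximation = 2*(1 - Phi(|z|)) = 1.000000.
Step 6: alpha = 0.05. fail to reject H0.

R = 7, z = 0.0000, p = 1.000000, fail to reject H0.


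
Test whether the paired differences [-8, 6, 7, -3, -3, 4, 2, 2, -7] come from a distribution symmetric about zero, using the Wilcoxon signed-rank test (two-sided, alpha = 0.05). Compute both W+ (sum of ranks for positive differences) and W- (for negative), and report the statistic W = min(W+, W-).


Step 1: Drop any zero differences (none here) and take |d_i|.
|d| = [8, 6, 7, 3, 3, 4, 2, 2, 7]
Step 2: Midrank |d_i| (ties get averaged ranks).
ranks: |8|->9, |6|->6, |7|->7.5, |3|->3.5, |3|->3.5, |4|->5, |2|->1.5, |2|->1.5, |7|->7.5
Step 3: Attach original signs; sum ranks with positive sign and with negative sign.
W+ = 6 + 7.5 + 5 + 1.5 + 1.5 = 21.5
W- = 9 + 3.5 + 3.5 + 7.5 = 23.5
(Check: W+ + W- = 45 should equal n(n+1)/2 = 45.)
Step 4: Test statistic W = min(W+, W-) = 21.5.
Step 5: Ties in |d|, so use the tie-corrected normal approximation.
        E[W] = n(n+1)/4 = 9*10/4 = 22.5.
        Tie groups: |d|=2 (t=2), |d|=3 (t=2), |d|=7 (t=2); sum(t^3 - t) = 18.
        Var[W] = n(n+1)(2n+1)/24 - sum(t^3-t)/48 = 1710/24 - 18/48 = 70.875.
        z = (W - E[W]) / sqrt(Var[W]) = (21.5 - 22.5) / 8.4187 = -0.1188.
        Two-sided p = 2*Phi(z) = 0.905447.
Step 6: alpha = 0.05. fail to reject H0.

W+ = 21.5, W- = 23.5, W = min = 21.5, p = 0.905447, fail to reject H0.


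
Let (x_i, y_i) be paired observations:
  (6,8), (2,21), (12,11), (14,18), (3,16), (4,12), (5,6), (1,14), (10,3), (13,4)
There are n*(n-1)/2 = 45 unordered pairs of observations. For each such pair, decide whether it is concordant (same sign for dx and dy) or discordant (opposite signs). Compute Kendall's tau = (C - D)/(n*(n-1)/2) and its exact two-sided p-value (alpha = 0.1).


Step 1: Enumerate the 45 unordered pairs (i,j) with i<j and classify each by sign(x_j-x_i) * sign(y_j-y_i).
  (1,2):dx=-4,dy=+13->D; (1,3):dx=+6,dy=+3->C; (1,4):dx=+8,dy=+10->C; (1,5):dx=-3,dy=+8->D
  (1,6):dx=-2,dy=+4->D; (1,7):dx=-1,dy=-2->C; (1,8):dx=-5,dy=+6->D; (1,9):dx=+4,dy=-5->D
  (1,10):dx=+7,dy=-4->D; (2,3):dx=+10,dy=-10->D; (2,4):dx=+12,dy=-3->D; (2,5):dx=+1,dy=-5->D
  (2,6):dx=+2,dy=-9->D; (2,7):dx=+3,dy=-15->D; (2,8):dx=-1,dy=-7->C; (2,9):dx=+8,dy=-18->D
  (2,10):dx=+11,dy=-17->D; (3,4):dx=+2,dy=+7->C; (3,5):dx=-9,dy=+5->D; (3,6):dx=-8,dy=+1->D
  (3,7):dx=-7,dy=-5->C; (3,8):dx=-11,dy=+3->D; (3,9):dx=-2,dy=-8->C; (3,10):dx=+1,dy=-7->D
  (4,5):dx=-11,dy=-2->C; (4,6):dx=-10,dy=-6->C; (4,7):dx=-9,dy=-12->C; (4,8):dx=-13,dy=-4->C
  (4,9):dx=-4,dy=-15->C; (4,10):dx=-1,dy=-14->C; (5,6):dx=+1,dy=-4->D; (5,7):dx=+2,dy=-10->D
  (5,8):dx=-2,dy=-2->C; (5,9):dx=+7,dy=-13->D; (5,10):dx=+10,dy=-12->D; (6,7):dx=+1,dy=-6->D
  (6,8):dx=-3,dy=+2->D; (6,9):dx=+6,dy=-9->D; (6,10):dx=+9,dy=-8->D; (7,8):dx=-4,dy=+8->D
  (7,9):dx=+5,dy=-3->D; (7,10):dx=+8,dy=-2->D; (8,9):dx=+9,dy=-11->D; (8,10):dx=+12,dy=-10->D
  (9,10):dx=+3,dy=+1->C
Step 2: C = 15, D = 30, total pairs = 45.
Step 3: tau = (C - D)/(n(n-1)/2) = (15 - 30)/45 = -0.333333.
Step 4: Exact two-sided p-value (enumerate n! = 3628800 permutations of y under H0): p = 0.216373.
Step 5: alpha = 0.1. fail to reject H0.

tau_b = -0.3333 (C=15, D=30), p = 0.216373, fail to reject H0.


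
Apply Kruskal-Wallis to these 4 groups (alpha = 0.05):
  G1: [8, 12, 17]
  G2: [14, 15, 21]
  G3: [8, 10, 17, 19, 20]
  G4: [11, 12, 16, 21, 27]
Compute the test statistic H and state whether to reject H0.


Step 1: Combine all N = 16 observations and assign midranks.
sorted (value, group, rank): (8,G1,1.5), (8,G3,1.5), (10,G3,3), (11,G4,4), (12,G1,5.5), (12,G4,5.5), (14,G2,7), (15,G2,8), (16,G4,9), (17,G1,10.5), (17,G3,10.5), (19,G3,12), (20,G3,13), (21,G2,14.5), (21,G4,14.5), (27,G4,16)
Step 2: Sum ranks within each group.
R_1 = 17.5 (n_1 = 3)
R_2 = 29.5 (n_2 = 3)
R_3 = 40 (n_3 = 5)
R_4 = 49 (n_4 = 5)
Step 3: H = 12/(N(N+1)) * sum(R_i^2/n_i) - 3(N+1)
     = 12/(16*17) * (17.5^2/3 + 29.5^2/3 + 40^2/5 + 49^2/5) - 3*17
     = 0.044118 * 1192.37 - 51
     = 1.604412.
Step 4: Ties present; correction factor C = 1 - 24/(16^3 - 16) = 0.994118. Corrected H = 1.604412 / 0.994118 = 1.613905.
Step 5: Under H0, H ~ chi^2(3); p-value = 0.656241.
Step 6: alpha = 0.05. fail to reject H0.

H = 1.6139, df = 3, p = 0.656241, fail to reject H0.


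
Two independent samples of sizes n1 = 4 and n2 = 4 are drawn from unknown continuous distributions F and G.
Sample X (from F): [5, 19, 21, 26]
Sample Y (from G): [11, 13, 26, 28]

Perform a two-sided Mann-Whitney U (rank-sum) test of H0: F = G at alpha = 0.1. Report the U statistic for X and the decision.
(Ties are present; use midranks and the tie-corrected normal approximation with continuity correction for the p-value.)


Step 1: Combine and sort all 8 observations; assign midranks.
sorted (value, group): (5,X), (11,Y), (13,Y), (19,X), (21,X), (26,X), (26,Y), (28,Y)
ranks: 5->1, 11->2, 13->3, 19->4, 21->5, 26->6.5, 26->6.5, 28->8
Step 2: Rank sum for X: R1 = 1 + 4 + 5 + 6.5 = 16.5.
Step 3: U_X = R1 - n1(n1+1)/2 = 16.5 - 4*5/2 = 16.5 - 10 = 6.5.
       U_Y = n1*n2 - U_X = 16 - 6.5 = 9.5.
Step 4: Ties are present, so use the tie-corrected normal approximation (with continuity correction) for the p-value.
Step 5: p-value = 0.771503; compare to alpha = 0.1. fail to reject H0.

U_X = 6.5, p = 0.771503, fail to reject H0 at alpha = 0.1.


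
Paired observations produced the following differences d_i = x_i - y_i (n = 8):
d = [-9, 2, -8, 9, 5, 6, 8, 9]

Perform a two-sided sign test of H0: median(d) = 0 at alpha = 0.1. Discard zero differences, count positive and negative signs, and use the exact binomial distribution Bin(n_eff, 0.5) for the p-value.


Step 1: Discard zero differences. Original n = 8; n_eff = number of nonzero differences = 8.
Nonzero differences (with sign): -9, +2, -8, +9, +5, +6, +8, +9
Step 2: Count signs: positive = 6, negative = 2.
Step 3: Under H0: P(positive) = 0.5, so the number of positives S ~ Bin(8, 0.5).
Step 4: Two-sided exact p-value = sum of Bin(8,0.5) probabilities at or below the observed probability = 0.289062.
Step 5: alpha = 0.1. fail to reject H0.

n_eff = 8, pos = 6, neg = 2, p = 0.289062, fail to reject H0.


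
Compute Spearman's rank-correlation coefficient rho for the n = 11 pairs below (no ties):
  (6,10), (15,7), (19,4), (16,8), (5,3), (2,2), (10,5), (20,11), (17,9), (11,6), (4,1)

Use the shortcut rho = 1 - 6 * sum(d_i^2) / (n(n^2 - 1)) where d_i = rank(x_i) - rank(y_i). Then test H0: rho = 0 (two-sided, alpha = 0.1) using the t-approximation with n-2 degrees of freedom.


Step 1: Rank x and y separately (midranks; no ties here).
rank(x): 6->4, 15->7, 19->10, 16->8, 5->3, 2->1, 10->5, 20->11, 17->9, 11->6, 4->2
rank(y): 10->10, 7->7, 4->4, 8->8, 3->3, 2->2, 5->5, 11->11, 9->9, 6->6, 1->1
Step 2: d_i = R_x(i) - R_y(i); compute d_i^2.
  (4-10)^2=36, (7-7)^2=0, (10-4)^2=36, (8-8)^2=0, (3-3)^2=0, (1-2)^2=1, (5-5)^2=0, (11-11)^2=0, (9-9)^2=0, (6-6)^2=0, (2-1)^2=1
sum(d^2) = 74.
Step 3: rho = 1 - 6*74 / (11*(11^2 - 1)) = 1 - 444/1320 = 0.663636.
Step 4: Under H0, t = rho * sqrt((n-2)/(1-rho^2)) = 2.6614 ~ t(9).
Step 5: Two-sided p-value from the t-distribution with 9 df = 0.025984.
Step 6: alpha = 0.1. reject H0.

rho = 0.6636, p = 0.025984, reject H0 at alpha = 0.1.


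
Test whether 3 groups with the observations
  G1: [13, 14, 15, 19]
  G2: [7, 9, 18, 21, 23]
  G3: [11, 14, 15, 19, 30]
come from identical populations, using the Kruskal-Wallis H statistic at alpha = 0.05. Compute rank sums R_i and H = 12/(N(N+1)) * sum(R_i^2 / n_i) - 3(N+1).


Step 1: Combine all N = 14 observations and assign midranks.
sorted (value, group, rank): (7,G2,1), (9,G2,2), (11,G3,3), (13,G1,4), (14,G1,5.5), (14,G3,5.5), (15,G1,7.5), (15,G3,7.5), (18,G2,9), (19,G1,10.5), (19,G3,10.5), (21,G2,12), (23,G2,13), (30,G3,14)
Step 2: Sum ranks within each group.
R_1 = 27.5 (n_1 = 4)
R_2 = 37 (n_2 = 5)
R_3 = 40.5 (n_3 = 5)
Step 3: H = 12/(N(N+1)) * sum(R_i^2/n_i) - 3(N+1)
     = 12/(14*15) * (27.5^2/4 + 37^2/5 + 40.5^2/5) - 3*15
     = 0.057143 * 790.913 - 45
     = 0.195000.
Step 4: Ties present; correction factor C = 1 - 18/(14^3 - 14) = 0.993407. Corrected H = 0.195000 / 0.993407 = 0.196294.
Step 5: Under H0, H ~ chi^2(2); p-value = 0.906516.
Step 6: alpha = 0.05. fail to reject H0.

H = 0.1963, df = 2, p = 0.906516, fail to reject H0.


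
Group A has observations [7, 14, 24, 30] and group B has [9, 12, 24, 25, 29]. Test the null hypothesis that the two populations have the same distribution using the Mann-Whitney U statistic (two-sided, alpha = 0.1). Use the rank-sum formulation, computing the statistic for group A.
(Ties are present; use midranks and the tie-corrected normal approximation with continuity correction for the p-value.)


Step 1: Combine and sort all 9 observations; assign midranks.
sorted (value, group): (7,X), (9,Y), (12,Y), (14,X), (24,X), (24,Y), (25,Y), (29,Y), (30,X)
ranks: 7->1, 9->2, 12->3, 14->4, 24->5.5, 24->5.5, 25->7, 29->8, 30->9
Step 2: Rank sum for X: R1 = 1 + 4 + 5.5 + 9 = 19.5.
Step 3: U_X = R1 - n1(n1+1)/2 = 19.5 - 4*5/2 = 19.5 - 10 = 9.5.
       U_Y = n1*n2 - U_X = 20 - 9.5 = 10.5.
Step 4: Ties are present, so use the tie-corrected normal approximation (with continuity correction) for the p-value.
Step 5: p-value = 1.000000; compare to alpha = 0.1. fail to reject H0.

U_X = 9.5, p = 1.000000, fail to reject H0 at alpha = 0.1.


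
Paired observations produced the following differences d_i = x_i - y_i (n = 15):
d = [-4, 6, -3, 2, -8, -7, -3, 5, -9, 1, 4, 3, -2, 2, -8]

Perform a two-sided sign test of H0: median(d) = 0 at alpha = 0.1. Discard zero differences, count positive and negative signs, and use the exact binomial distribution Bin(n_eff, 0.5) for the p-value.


Step 1: Discard zero differences. Original n = 15; n_eff = number of nonzero differences = 15.
Nonzero differences (with sign): -4, +6, -3, +2, -8, -7, -3, +5, -9, +1, +4, +3, -2, +2, -8
Step 2: Count signs: positive = 7, negative = 8.
Step 3: Under H0: P(positive) = 0.5, so the number of positives S ~ Bin(15, 0.5).
Step 4: Two-sided exact p-value = sum of Bin(15,0.5) probabilities at or below the observed probability = 1.000000.
Step 5: alpha = 0.1. fail to reject H0.

n_eff = 15, pos = 7, neg = 8, p = 1.000000, fail to reject H0.


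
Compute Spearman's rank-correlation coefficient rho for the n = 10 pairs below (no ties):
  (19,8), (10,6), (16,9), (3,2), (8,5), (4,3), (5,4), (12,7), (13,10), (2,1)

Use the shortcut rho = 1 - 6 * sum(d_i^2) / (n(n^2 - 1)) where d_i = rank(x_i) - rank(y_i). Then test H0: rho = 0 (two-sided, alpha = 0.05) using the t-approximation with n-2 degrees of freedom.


Step 1: Rank x and y separately (midranks; no ties here).
rank(x): 19->10, 10->6, 16->9, 3->2, 8->5, 4->3, 5->4, 12->7, 13->8, 2->1
rank(y): 8->8, 6->6, 9->9, 2->2, 5->5, 3->3, 4->4, 7->7, 10->10, 1->1
Step 2: d_i = R_x(i) - R_y(i); compute d_i^2.
  (10-8)^2=4, (6-6)^2=0, (9-9)^2=0, (2-2)^2=0, (5-5)^2=0, (3-3)^2=0, (4-4)^2=0, (7-7)^2=0, (8-10)^2=4, (1-1)^2=0
sum(d^2) = 8.
Step 3: rho = 1 - 6*8 / (10*(10^2 - 1)) = 1 - 48/990 = 0.951515.
Step 4: Under H0, t = rho * sqrt((n-2)/(1-rho^2)) = 8.7493 ~ t(8).
Step 5: Two-sided p-value from the t-distribution with 8 df = 0.000023.
Step 6: alpha = 0.05. reject H0.

rho = 0.9515, p = 0.000023, reject H0 at alpha = 0.05.


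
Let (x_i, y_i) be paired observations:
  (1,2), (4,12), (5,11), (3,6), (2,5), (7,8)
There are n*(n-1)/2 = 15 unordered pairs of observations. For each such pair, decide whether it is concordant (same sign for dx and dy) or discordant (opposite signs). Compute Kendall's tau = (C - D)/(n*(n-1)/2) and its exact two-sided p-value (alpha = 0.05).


Step 1: Enumerate the 15 unordered pairs (i,j) with i<j and classify each by sign(x_j-x_i) * sign(y_j-y_i).
  (1,2):dx=+3,dy=+10->C; (1,3):dx=+4,dy=+9->C; (1,4):dx=+2,dy=+4->C; (1,5):dx=+1,dy=+3->C
  (1,6):dx=+6,dy=+6->C; (2,3):dx=+1,dy=-1->D; (2,4):dx=-1,dy=-6->C; (2,5):dx=-2,dy=-7->C
  (2,6):dx=+3,dy=-4->D; (3,4):dx=-2,dy=-5->C; (3,5):dx=-3,dy=-6->C; (3,6):dx=+2,dy=-3->D
  (4,5):dx=-1,dy=-1->C; (4,6):dx=+4,dy=+2->C; (5,6):dx=+5,dy=+3->C
Step 2: C = 12, D = 3, total pairs = 15.
Step 3: tau = (C - D)/(n(n-1)/2) = (12 - 3)/15 = 0.600000.
Step 4: Exact two-sided p-value (enumerate n! = 720 permutations of y under H0): p = 0.136111.
Step 5: alpha = 0.05. fail to reject H0.

tau_b = 0.6000 (C=12, D=3), p = 0.136111, fail to reject H0.


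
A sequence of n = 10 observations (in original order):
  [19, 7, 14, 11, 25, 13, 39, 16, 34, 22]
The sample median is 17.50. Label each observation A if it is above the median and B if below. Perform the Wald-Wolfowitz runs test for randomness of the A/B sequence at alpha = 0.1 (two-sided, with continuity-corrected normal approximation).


Step 1: Compute median = 17.50; label A = above, B = below.
Labels in order: ABBBABABAA  (n_A = 5, n_B = 5)
Step 2: Count runs R = 7.
Step 3: Under H0 (random ordering), E[R] = 2*n_A*n_B/(n_A+n_B) + 1 = 2*5*5/10 + 1 = 6.0000.
        Var[R] = 2*n_A*n_B*(2*n_A*n_B - n_A - n_B) / ((n_A+n_B)^2 * (n_A+n_B-1)) = 2000/900 = 2.2222.
        SD[R] = 1.4907.
Step 4: Continuity-corrected z = (R - 0.5 - E[R]) / SD[R] = (7 - 0.5 - 6.0000) / 1.4907 = 0.3354.
Step 5: Two-sided p-value via normal approximation = 2*(1 - Phi(|z|)) = 0.737316.
Step 6: alpha = 0.1. fail to reject H0.

R = 7, z = 0.3354, p = 0.737316, fail to reject H0.


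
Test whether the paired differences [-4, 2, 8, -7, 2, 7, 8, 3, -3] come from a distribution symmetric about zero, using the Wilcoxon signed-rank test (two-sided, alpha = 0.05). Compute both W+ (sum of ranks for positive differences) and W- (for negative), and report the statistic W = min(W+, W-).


Step 1: Drop any zero differences (none here) and take |d_i|.
|d| = [4, 2, 8, 7, 2, 7, 8, 3, 3]
Step 2: Midrank |d_i| (ties get averaged ranks).
ranks: |4|->5, |2|->1.5, |8|->8.5, |7|->6.5, |2|->1.5, |7|->6.5, |8|->8.5, |3|->3.5, |3|->3.5
Step 3: Attach original signs; sum ranks with positive sign and with negative sign.
W+ = 1.5 + 8.5 + 1.5 + 6.5 + 8.5 + 3.5 = 30
W- = 5 + 6.5 + 3.5 = 15
(Check: W+ + W- = 45 should equal n(n+1)/2 = 45.)
Step 4: Test statistic W = min(W+, W-) = 15.
Step 5: Ties in |d|, so use the tie-corrected normal approximation.
        E[W] = n(n+1)/4 = 9*10/4 = 22.5.
        Tie groups: |d|=2 (t=2), |d|=3 (t=2), |d|=7 (t=2), |d|=8 (t=2); sum(t^3 - t) = 24.
        Var[W] = n(n+1)(2n+1)/24 - sum(t^3-t)/48 = 1710/24 - 24/48 = 70.75.
        z = (W - E[W]) / sqrt(Var[W]) = (15 - 22.5) / 8.4113 = -0.8917.
        Two-sided p = 2*Phi(z) = 0.372577.
Step 6: alpha = 0.05. fail to reject H0.

W+ = 30, W- = 15, W = min = 15, p = 0.372577, fail to reject H0.


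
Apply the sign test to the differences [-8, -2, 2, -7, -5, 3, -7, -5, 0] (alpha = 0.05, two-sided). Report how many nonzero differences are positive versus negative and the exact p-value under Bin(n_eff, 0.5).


Step 1: Discard zero differences. Original n = 9; n_eff = number of nonzero differences = 8.
Nonzero differences (with sign): -8, -2, +2, -7, -5, +3, -7, -5
Step 2: Count signs: positive = 2, negative = 6.
Step 3: Under H0: P(positive) = 0.5, so the number of positives S ~ Bin(8, 0.5).
Step 4: Two-sided exact p-value = sum of Bin(8,0.5) probabilities at or below the observed probability = 0.289062.
Step 5: alpha = 0.05. fail to reject H0.

n_eff = 8, pos = 2, neg = 6, p = 0.289062, fail to reject H0.


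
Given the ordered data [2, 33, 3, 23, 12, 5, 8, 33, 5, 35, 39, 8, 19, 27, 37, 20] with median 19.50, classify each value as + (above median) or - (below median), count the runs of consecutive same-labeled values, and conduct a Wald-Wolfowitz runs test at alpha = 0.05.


Step 1: Compute median = 19.50; label A = above, B = below.
Labels in order: BABABBBABAABBAAA  (n_A = 8, n_B = 8)
Step 2: Count runs R = 10.
Step 3: Under H0 (random ordering), E[R] = 2*n_A*n_B/(n_A+n_B) + 1 = 2*8*8/16 + 1 = 9.0000.
        Var[R] = 2*n_A*n_B*(2*n_A*n_B - n_A - n_B) / ((n_A+n_B)^2 * (n_A+n_B-1)) = 14336/3840 = 3.7333.
        SD[R] = 1.9322.
Step 4: Continuity-corrected z = (R - 0.5 - E[R]) / SD[R] = (10 - 0.5 - 9.0000) / 1.9322 = 0.2588.
Step 5: Two-sided p-value via normal approximation = 2*(1 - Phi(|z|)) = 0.795809.
Step 6: alpha = 0.05. fail to reject H0.

R = 10, z = 0.2588, p = 0.795809, fail to reject H0.


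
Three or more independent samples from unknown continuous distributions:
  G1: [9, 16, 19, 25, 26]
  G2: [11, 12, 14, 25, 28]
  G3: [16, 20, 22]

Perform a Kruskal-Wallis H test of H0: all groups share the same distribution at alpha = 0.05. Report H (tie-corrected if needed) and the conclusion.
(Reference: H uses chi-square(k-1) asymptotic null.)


Step 1: Combine all N = 13 observations and assign midranks.
sorted (value, group, rank): (9,G1,1), (11,G2,2), (12,G2,3), (14,G2,4), (16,G1,5.5), (16,G3,5.5), (19,G1,7), (20,G3,8), (22,G3,9), (25,G1,10.5), (25,G2,10.5), (26,G1,12), (28,G2,13)
Step 2: Sum ranks within each group.
R_1 = 36 (n_1 = 5)
R_2 = 32.5 (n_2 = 5)
R_3 = 22.5 (n_3 = 3)
Step 3: H = 12/(N(N+1)) * sum(R_i^2/n_i) - 3(N+1)
     = 12/(13*14) * (36^2/5 + 32.5^2/5 + 22.5^2/3) - 3*14
     = 0.065934 * 639.2 - 42
     = 0.145055.
Step 4: Ties present; correction factor C = 1 - 12/(13^3 - 13) = 0.994505. Corrected H = 0.145055 / 0.994505 = 0.145856.
Step 5: Under H0, H ~ chi^2(2); p-value = 0.929668.
Step 6: alpha = 0.05. fail to reject H0.

H = 0.1459, df = 2, p = 0.929668, fail to reject H0.


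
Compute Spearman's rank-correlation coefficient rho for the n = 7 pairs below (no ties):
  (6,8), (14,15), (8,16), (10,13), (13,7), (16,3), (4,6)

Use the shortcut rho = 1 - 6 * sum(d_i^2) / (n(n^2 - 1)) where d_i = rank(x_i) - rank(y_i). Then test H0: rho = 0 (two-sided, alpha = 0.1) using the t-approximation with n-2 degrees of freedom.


Step 1: Rank x and y separately (midranks; no ties here).
rank(x): 6->2, 14->6, 8->3, 10->4, 13->5, 16->7, 4->1
rank(y): 8->4, 15->6, 16->7, 13->5, 7->3, 3->1, 6->2
Step 2: d_i = R_x(i) - R_y(i); compute d_i^2.
  (2-4)^2=4, (6-6)^2=0, (3-7)^2=16, (4-5)^2=1, (5-3)^2=4, (7-1)^2=36, (1-2)^2=1
sum(d^2) = 62.
Step 3: rho = 1 - 6*62 / (7*(7^2 - 1)) = 1 - 372/336 = -0.107143.
Step 4: Under H0, t = rho * sqrt((n-2)/(1-rho^2)) = -0.2410 ~ t(5).
Step 5: Two-sided p-value from the t-distribution with 5 df = 0.819151.
Step 6: alpha = 0.1. fail to reject H0.

rho = -0.1071, p = 0.819151, fail to reject H0 at alpha = 0.1.


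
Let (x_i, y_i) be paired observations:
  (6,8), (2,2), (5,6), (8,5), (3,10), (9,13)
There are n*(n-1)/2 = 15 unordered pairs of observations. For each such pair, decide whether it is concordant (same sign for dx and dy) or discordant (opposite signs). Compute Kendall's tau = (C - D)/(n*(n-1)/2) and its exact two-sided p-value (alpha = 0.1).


Step 1: Enumerate the 15 unordered pairs (i,j) with i<j and classify each by sign(x_j-x_i) * sign(y_j-y_i).
  (1,2):dx=-4,dy=-6->C; (1,3):dx=-1,dy=-2->C; (1,4):dx=+2,dy=-3->D; (1,5):dx=-3,dy=+2->D
  (1,6):dx=+3,dy=+5->C; (2,3):dx=+3,dy=+4->C; (2,4):dx=+6,dy=+3->C; (2,5):dx=+1,dy=+8->C
  (2,6):dx=+7,dy=+11->C; (3,4):dx=+3,dy=-1->D; (3,5):dx=-2,dy=+4->D; (3,6):dx=+4,dy=+7->C
  (4,5):dx=-5,dy=+5->D; (4,6):dx=+1,dy=+8->C; (5,6):dx=+6,dy=+3->C
Step 2: C = 10, D = 5, total pairs = 15.
Step 3: tau = (C - D)/(n(n-1)/2) = (10 - 5)/15 = 0.333333.
Step 4: Exact two-sided p-value (enumerate n! = 720 permutations of y under H0): p = 0.469444.
Step 5: alpha = 0.1. fail to reject H0.

tau_b = 0.3333 (C=10, D=5), p = 0.469444, fail to reject H0.


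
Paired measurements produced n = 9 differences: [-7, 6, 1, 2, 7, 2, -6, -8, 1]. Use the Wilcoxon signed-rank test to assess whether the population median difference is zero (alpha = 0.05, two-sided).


Step 1: Drop any zero differences (none here) and take |d_i|.
|d| = [7, 6, 1, 2, 7, 2, 6, 8, 1]
Step 2: Midrank |d_i| (ties get averaged ranks).
ranks: |7|->7.5, |6|->5.5, |1|->1.5, |2|->3.5, |7|->7.5, |2|->3.5, |6|->5.5, |8|->9, |1|->1.5
Step 3: Attach original signs; sum ranks with positive sign and with negative sign.
W+ = 5.5 + 1.5 + 3.5 + 7.5 + 3.5 + 1.5 = 23
W- = 7.5 + 5.5 + 9 = 22
(Check: W+ + W- = 45 should equal n(n+1)/2 = 45.)
Step 4: Test statistic W = min(W+, W-) = 22.
Step 5: Ties in |d|, so use the tie-corrected normal approximation.
        E[W] = n(n+1)/4 = 9*10/4 = 22.5.
        Tie groups: |d|=1 (t=2), |d|=2 (t=2), |d|=6 (t=2), |d|=7 (t=2); sum(t^3 - t) = 24.
        Var[W] = n(n+1)(2n+1)/24 - sum(t^3-t)/48 = 1710/24 - 24/48 = 70.75.
        z = (W - E[W]) / sqrt(Var[W]) = (22 - 22.5) / 8.4113 = -0.0594.
        Two-sided p = 2*Phi(z) = 0.952599.
Step 6: alpha = 0.05. fail to reject H0.

W+ = 23, W- = 22, W = min = 22, p = 0.952599, fail to reject H0.


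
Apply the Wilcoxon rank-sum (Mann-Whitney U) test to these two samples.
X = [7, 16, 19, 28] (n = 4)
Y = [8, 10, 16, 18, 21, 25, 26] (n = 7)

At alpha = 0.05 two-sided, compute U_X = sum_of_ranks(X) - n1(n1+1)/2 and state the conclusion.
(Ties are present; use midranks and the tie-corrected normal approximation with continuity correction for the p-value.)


Step 1: Combine and sort all 11 observations; assign midranks.
sorted (value, group): (7,X), (8,Y), (10,Y), (16,X), (16,Y), (18,Y), (19,X), (21,Y), (25,Y), (26,Y), (28,X)
ranks: 7->1, 8->2, 10->3, 16->4.5, 16->4.5, 18->6, 19->7, 21->8, 25->9, 26->10, 28->11
Step 2: Rank sum for X: R1 = 1 + 4.5 + 7 + 11 = 23.5.
Step 3: U_X = R1 - n1(n1+1)/2 = 23.5 - 4*5/2 = 23.5 - 10 = 13.5.
       U_Y = n1*n2 - U_X = 28 - 13.5 = 14.5.
Step 4: Ties are present, so use the tie-corrected normal approximation (with continuity correction) for the p-value.
Step 5: p-value = 1.000000; compare to alpha = 0.05. fail to reject H0.

U_X = 13.5, p = 1.000000, fail to reject H0 at alpha = 0.05.


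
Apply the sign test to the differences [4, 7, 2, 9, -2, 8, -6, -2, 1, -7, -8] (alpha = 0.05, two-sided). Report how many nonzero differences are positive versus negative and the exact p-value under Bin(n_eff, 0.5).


Step 1: Discard zero differences. Original n = 11; n_eff = number of nonzero differences = 11.
Nonzero differences (with sign): +4, +7, +2, +9, -2, +8, -6, -2, +1, -7, -8
Step 2: Count signs: positive = 6, negative = 5.
Step 3: Under H0: P(positive) = 0.5, so the number of positives S ~ Bin(11, 0.5).
Step 4: Two-sided exact p-value = sum of Bin(11,0.5) probabilities at or below the observed probability = 1.000000.
Step 5: alpha = 0.05. fail to reject H0.

n_eff = 11, pos = 6, neg = 5, p = 1.000000, fail to reject H0.


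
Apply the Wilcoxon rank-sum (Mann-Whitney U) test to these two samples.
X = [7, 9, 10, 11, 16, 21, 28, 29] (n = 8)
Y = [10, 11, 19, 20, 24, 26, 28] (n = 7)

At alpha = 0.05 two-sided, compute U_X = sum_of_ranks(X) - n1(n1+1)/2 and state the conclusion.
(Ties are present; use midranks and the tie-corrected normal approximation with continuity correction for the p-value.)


Step 1: Combine and sort all 15 observations; assign midranks.
sorted (value, group): (7,X), (9,X), (10,X), (10,Y), (11,X), (11,Y), (16,X), (19,Y), (20,Y), (21,X), (24,Y), (26,Y), (28,X), (28,Y), (29,X)
ranks: 7->1, 9->2, 10->3.5, 10->3.5, 11->5.5, 11->5.5, 16->7, 19->8, 20->9, 21->10, 24->11, 26->12, 28->13.5, 28->13.5, 29->15
Step 2: Rank sum for X: R1 = 1 + 2 + 3.5 + 5.5 + 7 + 10 + 13.5 + 15 = 57.5.
Step 3: U_X = R1 - n1(n1+1)/2 = 57.5 - 8*9/2 = 57.5 - 36 = 21.5.
       U_Y = n1*n2 - U_X = 56 - 21.5 = 34.5.
Step 4: Ties are present, so use the tie-corrected normal approximation (with continuity correction) for the p-value.
Step 5: p-value = 0.486283; compare to alpha = 0.05. fail to reject H0.

U_X = 21.5, p = 0.486283, fail to reject H0 at alpha = 0.05.
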